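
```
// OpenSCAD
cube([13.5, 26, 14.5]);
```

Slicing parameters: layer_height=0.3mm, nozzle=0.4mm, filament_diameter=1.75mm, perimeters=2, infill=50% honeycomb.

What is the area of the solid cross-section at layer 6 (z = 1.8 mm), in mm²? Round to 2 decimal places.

351.00 mm²

At z = 1.8 mm: the cube (footprint 13.5×26) is included at this height (area 351.00 mm²). Overall, the cross-section is a single solid region. Net area = 351.00 mm².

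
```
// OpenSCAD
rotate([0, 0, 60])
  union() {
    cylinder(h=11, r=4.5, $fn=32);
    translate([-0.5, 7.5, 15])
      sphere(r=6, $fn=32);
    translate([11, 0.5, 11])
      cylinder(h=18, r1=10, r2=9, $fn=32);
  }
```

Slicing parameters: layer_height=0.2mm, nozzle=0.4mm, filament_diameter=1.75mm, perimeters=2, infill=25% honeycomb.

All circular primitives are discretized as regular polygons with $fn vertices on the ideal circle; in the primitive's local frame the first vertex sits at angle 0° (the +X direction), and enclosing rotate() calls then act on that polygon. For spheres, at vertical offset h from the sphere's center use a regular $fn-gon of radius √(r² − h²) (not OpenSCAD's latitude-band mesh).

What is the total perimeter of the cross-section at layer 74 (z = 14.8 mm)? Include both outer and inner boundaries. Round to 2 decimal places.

82.43 mm

At z = 14.8 mm: the cylinder is absent (z outside [0, 11]); the sphere at (-0.5, 7.5): section is a regular 32-gon, circumradius = √(r²−h²) = √(6²−0.2²) = 5.997 (perimeter = 2·32·5.997·sin(180°/32) = 37.62 mm); the cone at (11, 0.5): at t=0.211 of its height the radius interpolates to r₁+(r₂−r₁)t = 9.789, giving a regular 32-gon of that circumradius (perimeter = 2·32·9.789·sin(180°/32) = 61.41 mm); Merging all regions: the regions partially overlap (shared area 12.08 mm²), so the edge portions inside another operand are dropped and the merged outline is re-measured after clipping — boundary = 82.43 mm; (whole slice rotated 60° about Z — lengths, areas and connectivity unchanged). Overall, the cross-section is a single solid region. Total boundary length (outer) = 82.43 mm.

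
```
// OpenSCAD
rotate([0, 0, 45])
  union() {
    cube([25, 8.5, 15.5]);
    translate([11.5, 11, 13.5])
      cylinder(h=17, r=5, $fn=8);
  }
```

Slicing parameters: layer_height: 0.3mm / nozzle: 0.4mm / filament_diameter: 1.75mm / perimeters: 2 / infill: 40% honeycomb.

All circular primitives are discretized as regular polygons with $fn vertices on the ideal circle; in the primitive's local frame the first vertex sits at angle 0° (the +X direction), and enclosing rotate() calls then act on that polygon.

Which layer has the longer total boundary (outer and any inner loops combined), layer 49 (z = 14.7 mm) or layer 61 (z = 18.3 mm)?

layer 49 (z = 14.7 mm)

Layer 49 (z = 14.7): the cube is present — its section is the full 25×8.5 rectangle (perimeter 67.00 mm); the r=5 cylinder at (11.5, 11) contributes a regular 8-gon of circumradius 5 (perimeter = 2·8·5.000·sin(180°/8) = 30.61 mm); Taking the union: the regions partially overlap (shared area 12.94 mm²), so the edge portions inside another operand are dropped and the merged outline is re-measured after clipping — boundary = 79.79 mm; (whole slice rotated 45° about Z — lengths, areas and connectivity unchanged). So its perimeter = 79.79 mm. Layer 61 (z = 18.3): the cube is not intersected at this z (z outside [0, 15.5]); the r=5 cylinder at (11.5, 11) contributes a regular 8-gon of circumradius 5 (perimeter = 2·8·5.000·sin(180°/8) = 30.61 mm); Merging all regions: only the r=5 cylinder at (11.5, 11) is present, so the union is just that shape — boundary = 30.61 mm; (rotated 45° about Z; rotation is an isometry so areas/perimeters/island counts are preserved). So its perimeter = 30.61 mm. Layer 49 is larger (79.79 vs 30.61 mm).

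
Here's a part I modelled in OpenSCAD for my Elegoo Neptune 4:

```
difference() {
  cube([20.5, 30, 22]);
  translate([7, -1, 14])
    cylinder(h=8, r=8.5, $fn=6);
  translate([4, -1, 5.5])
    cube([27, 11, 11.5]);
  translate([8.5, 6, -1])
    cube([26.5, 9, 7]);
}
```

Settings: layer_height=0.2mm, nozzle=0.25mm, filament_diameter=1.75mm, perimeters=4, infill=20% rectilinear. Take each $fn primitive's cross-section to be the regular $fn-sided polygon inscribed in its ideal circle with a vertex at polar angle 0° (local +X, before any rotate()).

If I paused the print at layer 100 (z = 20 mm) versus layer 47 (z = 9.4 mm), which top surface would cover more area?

layer 100 (z = 20 mm)

Layer 100 (z = 20): the 20.5×30 cube contributes its full rectangle (area 615.00 mm²); the r=8.5 cylinder at (7, -1) gives a regular 6-gon of circumradius 8.5 (constant along its height) (area = (6/2)·8.500²·sin(360°/6) = 187.71 mm²); the cube at (4, -1) is not intersected at this z (z outside [5.5, 17]); the cube at (8.5, 6) does not reach this height (z outside [-1, 6]); Taking the first minus the rest: starting from the 20.5×30 cube (615.00 mm²), the r=8.5 cylinder at (7, -1) partially overlaps it — only the 76.70 mm² overlap (of its 187.71 mm²) is removed, clipping the outline — area = 538.30 mm². So its area = 538.30 mm². Layer 47 (z = 9.4): the 20.5×30 cube contributes its full rectangle (area 615.00 mm²); the cylinder at (7, -1) is absent (z outside [14, 22]); the cube at (4, -1) is present — its section is the full 27×11 rectangle (area 297.00 mm²); the cube at (8.5, 6) is not intersected at this z (z outside [-1, 6]); Taking the first minus the rest: starting from the 20.5×30 cube (615.00 mm²), the 27×11 cube at (4, -1) partially overlaps it — only the 165.00 mm² overlap (of its 297.00 mm²) is removed, clipping the outline — area = 450.00 mm². So its area = 450.00 mm². Layer 100 is larger (538.30 vs 450.00 mm²).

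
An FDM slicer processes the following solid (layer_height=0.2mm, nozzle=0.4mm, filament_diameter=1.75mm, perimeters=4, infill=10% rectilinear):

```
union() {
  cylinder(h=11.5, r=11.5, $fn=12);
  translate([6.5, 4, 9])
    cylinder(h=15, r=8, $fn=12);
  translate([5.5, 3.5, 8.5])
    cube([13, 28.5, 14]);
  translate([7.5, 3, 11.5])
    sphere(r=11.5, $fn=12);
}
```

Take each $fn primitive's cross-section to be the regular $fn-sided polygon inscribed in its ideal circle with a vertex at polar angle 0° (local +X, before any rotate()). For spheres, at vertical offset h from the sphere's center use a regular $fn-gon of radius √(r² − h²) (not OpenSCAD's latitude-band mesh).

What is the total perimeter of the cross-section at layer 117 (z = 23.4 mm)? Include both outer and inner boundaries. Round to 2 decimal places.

49.69 mm

At z = 23.4 mm: the cylinder is not intersected at this z (z outside [0, 11.5]); the r=8 cylinder at (6.5, 4) gives a regular 12-gon of circumradius 8 (constant along its height) (perimeter = 2·12·8.000·sin(180°/12) = 49.69 mm); the cube at (5.5, 3.5) is absent (z outside [8.5, 22.5]); the sphere at (7.5, 3) is not intersected at this z (|z−center|=11.900 > r=11.5); Merging all regions: only the r=8 cylinder at (6.5, 4) is present, so the union is just that shape — boundary = 49.69 mm. Overall, the cross-section is a single solid region. Total boundary length (outer) = 49.69 mm.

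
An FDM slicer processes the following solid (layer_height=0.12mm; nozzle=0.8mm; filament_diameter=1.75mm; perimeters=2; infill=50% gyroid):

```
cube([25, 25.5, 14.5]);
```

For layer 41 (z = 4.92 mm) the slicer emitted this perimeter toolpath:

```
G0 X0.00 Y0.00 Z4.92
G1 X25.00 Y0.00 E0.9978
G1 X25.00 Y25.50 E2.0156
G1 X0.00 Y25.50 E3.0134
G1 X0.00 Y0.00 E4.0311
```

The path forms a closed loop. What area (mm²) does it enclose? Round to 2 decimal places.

637.50 mm²

Apply the shoelace formula to the sequence of (X, Y) vertices; enclosed area = 637.50 mm².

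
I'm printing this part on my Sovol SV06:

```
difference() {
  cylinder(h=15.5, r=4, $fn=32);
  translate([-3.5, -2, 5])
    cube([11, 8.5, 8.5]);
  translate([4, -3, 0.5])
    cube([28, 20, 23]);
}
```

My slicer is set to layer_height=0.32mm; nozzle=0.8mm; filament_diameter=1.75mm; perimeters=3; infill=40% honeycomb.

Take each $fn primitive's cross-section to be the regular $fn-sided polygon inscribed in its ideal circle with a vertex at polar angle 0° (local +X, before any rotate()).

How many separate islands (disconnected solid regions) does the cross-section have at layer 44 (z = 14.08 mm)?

1

At z = 14.08 mm: the cylinder: section is a regular 32-gon, circumradius r=4; the cube at (-3.5, -2) does not reach this height (z outside [5, 13.5]); the cube at (4, -3) (footprint 28×20) is included at this height; After the difference (first − rest): starting from the r=4 cylinder, the 28×20 cube at (4, -3) misses the remaining region (no effect) — 1 connected region. Overall, the cross-section is a single solid region. Island count = 1.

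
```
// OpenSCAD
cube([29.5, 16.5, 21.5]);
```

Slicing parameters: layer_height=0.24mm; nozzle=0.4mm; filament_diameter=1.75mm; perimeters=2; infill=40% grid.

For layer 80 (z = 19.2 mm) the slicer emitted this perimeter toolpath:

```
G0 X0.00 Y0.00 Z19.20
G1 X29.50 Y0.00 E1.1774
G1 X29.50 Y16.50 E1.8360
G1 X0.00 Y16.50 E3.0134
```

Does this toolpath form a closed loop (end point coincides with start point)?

Start point (G0): (0.00, 0.00). End point (last G1): the path does not return to the start — open.

no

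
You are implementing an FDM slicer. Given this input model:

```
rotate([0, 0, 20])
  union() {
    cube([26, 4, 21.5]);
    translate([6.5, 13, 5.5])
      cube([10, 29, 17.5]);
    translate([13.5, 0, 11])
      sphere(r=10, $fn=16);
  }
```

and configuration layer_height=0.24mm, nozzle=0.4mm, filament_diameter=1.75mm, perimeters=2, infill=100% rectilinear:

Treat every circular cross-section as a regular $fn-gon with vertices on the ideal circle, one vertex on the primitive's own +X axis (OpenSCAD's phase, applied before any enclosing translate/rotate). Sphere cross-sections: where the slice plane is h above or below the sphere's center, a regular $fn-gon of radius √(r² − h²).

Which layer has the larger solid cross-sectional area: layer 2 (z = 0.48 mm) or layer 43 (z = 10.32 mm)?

layer 43 (z = 10.32 mm)

Layer 2 (z = 0.48): the cube is present — its section is the full 26×4 rectangle (area 104.00 mm²); the cube at (6.5, 13) does not reach this height (z outside [5.5, 23]); the sphere at (13.5, 0) does not reach this height (|z−center|=10.520 > r=10); Merging all regions: only the 26×4 cube is present, so the union is just that shape — area = 104.00 mm²; (rotated 20° about Z; rotation is an isometry so areas/perimeters/island counts are preserved). So its area = 104.00 mm². Layer 43 (z = 10.32): the 26×4 cube contributes its full rectangle (area 104.00 mm²); the cube at (6.5, 13) (footprint 10×29) is included at this height (area 290.00 mm²); the r=10 sphere at (13.5, 0) slices to a regular 16-gon of circumradius 9.977 (√(r²−h²) with h=0.68 from center) (area = (16/2)·9.977²·sin(360°/16) = 304.73 mm²); Combining (union): the regions partially overlap — summed areas 698.73 mm² minus the doubly-counted overlap 76.62 mm² gives 622.11 mm² — area = 622.11 mm²; (rotated 20° about Z; rotation is an isometry so areas/perimeters/island counts are preserved). So its area = 622.11 mm². Layer 43 is larger (622.11 vs 104.00 mm²).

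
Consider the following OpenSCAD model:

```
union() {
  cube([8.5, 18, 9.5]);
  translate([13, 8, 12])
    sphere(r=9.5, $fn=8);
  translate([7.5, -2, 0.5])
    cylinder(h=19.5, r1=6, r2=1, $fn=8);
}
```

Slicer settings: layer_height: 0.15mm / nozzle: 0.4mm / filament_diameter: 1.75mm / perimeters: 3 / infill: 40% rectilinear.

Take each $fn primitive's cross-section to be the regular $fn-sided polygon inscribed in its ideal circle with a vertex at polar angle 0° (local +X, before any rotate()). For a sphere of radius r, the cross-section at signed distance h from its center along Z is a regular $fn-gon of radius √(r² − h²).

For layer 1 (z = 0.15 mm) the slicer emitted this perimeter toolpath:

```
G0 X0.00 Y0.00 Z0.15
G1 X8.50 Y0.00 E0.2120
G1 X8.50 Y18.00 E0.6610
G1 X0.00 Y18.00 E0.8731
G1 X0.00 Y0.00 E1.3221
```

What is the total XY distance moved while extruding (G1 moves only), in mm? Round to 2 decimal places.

53.00 mm

Sum the Euclidean lengths of each G1 segment: total = 53.00 mm.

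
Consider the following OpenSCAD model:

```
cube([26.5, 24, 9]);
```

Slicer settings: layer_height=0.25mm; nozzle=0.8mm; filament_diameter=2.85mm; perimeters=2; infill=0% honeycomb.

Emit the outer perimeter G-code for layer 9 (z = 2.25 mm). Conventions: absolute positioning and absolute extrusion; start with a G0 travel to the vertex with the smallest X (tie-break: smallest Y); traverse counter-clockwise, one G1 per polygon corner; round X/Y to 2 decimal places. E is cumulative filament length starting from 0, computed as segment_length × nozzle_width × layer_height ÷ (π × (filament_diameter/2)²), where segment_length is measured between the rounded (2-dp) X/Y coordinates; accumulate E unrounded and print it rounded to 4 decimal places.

At z = 2.25 mm: the cube (footprint 26.5×24) is included at this height. The outline is a single polygon with 4 vertices. Extrusion per mm of travel: 0.8 × 0.25 / (π × 1.425²) = 0.031351. Accumulating E over each segment gives final E = 3.1664.

G0 X0.00 Y0.00 Z2.25
G1 X26.50 Y0.00 E0.8308
G1 X26.50 Y24.00 E1.5832
G1 X0.00 Y24.00 E2.4140
G1 X0.00 Y0.00 E3.1664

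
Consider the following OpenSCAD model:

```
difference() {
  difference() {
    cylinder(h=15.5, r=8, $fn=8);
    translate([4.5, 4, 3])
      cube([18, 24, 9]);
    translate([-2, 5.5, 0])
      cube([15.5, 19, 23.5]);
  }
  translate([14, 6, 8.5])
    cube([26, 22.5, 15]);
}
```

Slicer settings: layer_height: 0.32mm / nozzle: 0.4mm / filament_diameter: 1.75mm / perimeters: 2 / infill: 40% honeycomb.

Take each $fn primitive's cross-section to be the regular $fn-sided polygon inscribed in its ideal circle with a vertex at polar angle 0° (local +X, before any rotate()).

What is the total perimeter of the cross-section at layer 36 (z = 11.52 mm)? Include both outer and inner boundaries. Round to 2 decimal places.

50.42 mm

At z = 11.52 mm: the r=8 cylinder gives a regular 8-gon of circumradius 8 (constant along its height) (perimeter = 2·8·8.000·sin(180°/8) = 48.98 mm); the cube at (4.5, 4) is present — its section is the full 18×24 rectangle (perimeter 84.00 mm); the cube at (-2, 5.5) (footprint 15.5×19) is included at this height (perimeter 69.00 mm); After the difference (first − rest): starting from the r=8 cylinder, the 18×24 cube at (4.5, 4) partially overlaps it — only the 2.76 mm² overlap (of its 432.00 mm²) is removed, clipping the outline; the 15.5×19 cube at (-2, 5.5) partially overlaps it — only the 11.23 mm² overlap (of its 294.50 mm²) is removed, clipping the outline — boundary = 50.42 mm; the cube at (14, 6) (footprint 26×22.5) is included at this height (perimeter 97.00 mm); After the difference (first − rest): starting from that combined region, the 26×22.5 cube at (14, 6) misses the remaining region (no effect) — boundary = 50.42 mm. Overall, the cross-section is a single solid region. Total boundary length (outer) = 50.42 mm.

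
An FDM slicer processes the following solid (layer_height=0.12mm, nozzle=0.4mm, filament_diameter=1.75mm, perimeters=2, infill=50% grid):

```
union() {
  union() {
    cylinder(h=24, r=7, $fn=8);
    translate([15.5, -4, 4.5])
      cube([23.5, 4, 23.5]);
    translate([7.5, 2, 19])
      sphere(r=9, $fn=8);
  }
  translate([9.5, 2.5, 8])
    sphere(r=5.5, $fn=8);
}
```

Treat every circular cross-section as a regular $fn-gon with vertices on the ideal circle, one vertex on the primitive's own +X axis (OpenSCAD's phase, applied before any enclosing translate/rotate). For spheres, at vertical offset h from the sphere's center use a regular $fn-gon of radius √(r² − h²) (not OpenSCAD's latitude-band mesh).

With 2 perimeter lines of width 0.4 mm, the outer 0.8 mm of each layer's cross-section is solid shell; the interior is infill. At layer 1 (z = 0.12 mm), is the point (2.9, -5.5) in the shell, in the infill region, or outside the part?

At z = 0.12 mm: the r=7 cylinder contributes a regular 8-gon of circumradius 7; the cube at (15.5, -4) does not reach this height (z outside [4.5, 28]); the sphere at (7.5, 2) does not reach this height (|z−center|=18.880 > r=9); Merging all regions: only the r=7 cylinder is present, so the union is just that shape — 1 connected region; the sphere at (9.5, 2.5) does not reach this height (|z−center|=7.880 > r=5.5); Merging all regions: only the result so far is present, so the union is just that shape — 1 connected region. Overall, the cross-section is a single solid region. The nearest boundary edge runs (-0.00, -7.00)→(4.95, -4.95); distance from the point to it = 0.28 mm. The point is inside the cross-section, 0.28 mm from the nearest boundary — within the 0.8 mm shell band (2 × 0.4).

shell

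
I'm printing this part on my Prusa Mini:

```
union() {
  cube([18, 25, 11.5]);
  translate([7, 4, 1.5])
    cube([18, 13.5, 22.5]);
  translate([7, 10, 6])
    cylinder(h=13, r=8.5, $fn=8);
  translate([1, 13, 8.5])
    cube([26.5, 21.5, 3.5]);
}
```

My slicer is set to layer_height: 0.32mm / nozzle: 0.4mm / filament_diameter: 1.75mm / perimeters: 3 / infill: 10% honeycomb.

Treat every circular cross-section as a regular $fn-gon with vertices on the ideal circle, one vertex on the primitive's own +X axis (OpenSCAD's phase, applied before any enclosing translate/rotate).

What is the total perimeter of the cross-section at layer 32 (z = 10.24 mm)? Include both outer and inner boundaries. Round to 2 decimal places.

At z = 10.24 mm: the cube is present — its section is the full 18×25 rectangle (perimeter 86.00 mm); the 18×13.5 cube at (7, 4) contributes its full rectangle (perimeter 63.00 mm); the r=8.5 cylinder at (7, 10) contributes a regular 8-gon of circumradius 8.5 (perimeter = 2·8·8.500·sin(180°/8) = 52.04 mm); the cube at (1, 13) is present — its section is the full 26.5×21.5 rectangle (perimeter 96.00 mm); Taking the union: the regions partially overlap (shared area 582.92 mm²), so the edge portions inside another operand are dropped and the merged outline is re-measured after clipping — boundary = 124.60 mm. Overall, the cross-section is a single solid region. Total boundary length (outer) = 124.60 mm.

124.60 mm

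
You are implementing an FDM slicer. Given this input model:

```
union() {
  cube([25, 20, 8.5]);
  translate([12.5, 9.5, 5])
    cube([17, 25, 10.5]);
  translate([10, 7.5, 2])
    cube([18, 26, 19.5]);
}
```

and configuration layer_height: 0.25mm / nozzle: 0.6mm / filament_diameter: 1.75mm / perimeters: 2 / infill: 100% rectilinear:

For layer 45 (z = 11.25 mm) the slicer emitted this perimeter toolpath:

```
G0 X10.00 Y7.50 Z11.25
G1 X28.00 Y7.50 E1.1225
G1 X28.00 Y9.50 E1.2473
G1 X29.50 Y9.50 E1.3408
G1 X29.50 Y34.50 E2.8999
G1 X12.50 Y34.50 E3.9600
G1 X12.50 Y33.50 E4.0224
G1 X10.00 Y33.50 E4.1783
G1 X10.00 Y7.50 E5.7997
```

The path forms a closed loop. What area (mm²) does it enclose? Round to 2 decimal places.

Apply the shoelace formula to the sequence of (X, Y) vertices; enclosed area = 521.00 mm².

521.00 mm²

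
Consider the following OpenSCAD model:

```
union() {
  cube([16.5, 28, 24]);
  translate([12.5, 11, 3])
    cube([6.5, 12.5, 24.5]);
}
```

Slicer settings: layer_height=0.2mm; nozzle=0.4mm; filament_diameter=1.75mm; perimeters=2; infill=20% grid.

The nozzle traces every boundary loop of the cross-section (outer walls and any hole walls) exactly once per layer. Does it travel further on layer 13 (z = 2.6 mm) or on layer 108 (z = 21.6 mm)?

Layer 13 (z = 2.6): the cube is present — its section is the full 16.5×28 rectangle (perimeter 89.00 mm); the cube at (12.5, 11) is not intersected at this z (z outside [3, 27.5]); Taking the union: only the 16.5×28 cube is present, so the union is just that shape — boundary = 89.00 mm. So its perimeter = 89.00 mm. Layer 108 (z = 21.6): the cube (footprint 16.5×28) is included at this height (perimeter 89.00 mm); the 6.5×12.5 cube at (12.5, 11) contributes its full rectangle (perimeter 38.00 mm); Combining (union): the regions partially overlap (shared area 50.00 mm²), so the edge portions inside another operand are dropped and the merged outline is re-measured after clipping — boundary = 94.00 mm. So its perimeter = 94.00 mm. Layer 108 is larger (94.00 vs 89.00 mm).

layer 108 (z = 21.6 mm)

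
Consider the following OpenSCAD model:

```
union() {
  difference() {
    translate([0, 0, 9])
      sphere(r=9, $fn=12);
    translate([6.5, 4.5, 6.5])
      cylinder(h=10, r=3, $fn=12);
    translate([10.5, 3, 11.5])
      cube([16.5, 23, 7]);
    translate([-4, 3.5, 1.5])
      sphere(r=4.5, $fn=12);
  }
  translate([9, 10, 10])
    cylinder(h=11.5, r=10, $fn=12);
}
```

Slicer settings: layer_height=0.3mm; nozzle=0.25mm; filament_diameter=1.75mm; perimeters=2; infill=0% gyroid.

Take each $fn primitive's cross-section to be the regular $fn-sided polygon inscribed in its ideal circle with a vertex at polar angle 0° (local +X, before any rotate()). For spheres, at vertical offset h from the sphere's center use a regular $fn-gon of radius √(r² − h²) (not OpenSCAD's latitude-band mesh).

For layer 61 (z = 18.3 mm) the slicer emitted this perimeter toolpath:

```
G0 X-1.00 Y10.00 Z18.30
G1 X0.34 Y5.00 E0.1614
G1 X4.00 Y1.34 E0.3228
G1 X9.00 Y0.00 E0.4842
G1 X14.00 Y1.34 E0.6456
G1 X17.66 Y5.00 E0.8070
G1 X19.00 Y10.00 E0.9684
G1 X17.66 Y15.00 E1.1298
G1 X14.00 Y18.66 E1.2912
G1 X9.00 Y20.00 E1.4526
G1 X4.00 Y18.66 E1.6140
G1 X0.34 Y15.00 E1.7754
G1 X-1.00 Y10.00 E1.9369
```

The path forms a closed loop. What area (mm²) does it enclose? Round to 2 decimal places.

Apply the shoelace formula to the sequence of (X, Y) vertices; enclosed area = 299.99 mm².

299.99 mm²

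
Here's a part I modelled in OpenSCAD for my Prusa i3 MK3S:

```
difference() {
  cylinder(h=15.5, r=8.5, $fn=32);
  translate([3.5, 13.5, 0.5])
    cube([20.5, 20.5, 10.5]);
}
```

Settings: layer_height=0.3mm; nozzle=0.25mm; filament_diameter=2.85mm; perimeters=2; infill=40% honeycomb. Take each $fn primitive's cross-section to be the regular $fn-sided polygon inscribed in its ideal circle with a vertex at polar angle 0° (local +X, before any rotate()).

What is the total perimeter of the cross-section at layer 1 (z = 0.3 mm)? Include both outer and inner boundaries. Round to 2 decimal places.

53.32 mm

At z = 0.3 mm: the r=8.5 cylinder gives a regular 32-gon of circumradius 8.5 (constant along its height) (perimeter = 2·32·8.500·sin(180°/32) = 53.32 mm); the cube at (3.5, 13.5) is not intersected at this z (z outside [0.5, 11]); Taking the first minus the rest: none of the subtracted shapes is present at this height, so the r=8.5 cylinder is unchanged — boundary = 53.32 mm. Overall, the cross-section is a single solid region. Total boundary length (outer) = 53.32 mm.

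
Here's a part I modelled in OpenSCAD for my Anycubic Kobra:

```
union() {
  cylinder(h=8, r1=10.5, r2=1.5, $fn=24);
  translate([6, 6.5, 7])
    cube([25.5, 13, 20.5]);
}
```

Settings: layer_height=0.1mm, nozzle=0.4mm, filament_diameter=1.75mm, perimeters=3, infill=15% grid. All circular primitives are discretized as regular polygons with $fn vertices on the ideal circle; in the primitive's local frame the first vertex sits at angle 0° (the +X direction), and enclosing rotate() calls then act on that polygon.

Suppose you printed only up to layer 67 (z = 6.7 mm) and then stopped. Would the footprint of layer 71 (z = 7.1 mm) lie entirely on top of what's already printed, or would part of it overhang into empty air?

Compare the two slices. At z = 6.7: the cone (r1=10.5→r2=1.5) has section circumradius 2.962 here — a regular 24-gon (area = (24/2)·2.962²·sin(360°/24) = 27.26 mm²); the cube at (6, 6.5) does not reach this height (z outside [7, 27.5]); Taking the union: only the cone is present, so the union is just that shape — area = 27.26 mm². At z = 7.1: the cone: at t=0.887 of its height the radius interpolates to r₁+(r₂−r₁)t = 2.513, giving a regular 24-gon of that circumradius (area = (24/2)·2.513²·sin(360°/24) = 19.61 mm²); the cube at (6, 6.5) is present — its section is the full 25.5×13 rectangle (area 331.50 mm²); Combining (union): the 2 present regions are separate (no shared area or edge), so areas and boundary lengths simply add and each stays a separate island — area = 351.11 mm². Checking containment: at z = 7.1 the cross-section extends beyond the z = 6.7 cross-section by about 331.50 mm².

part overhangs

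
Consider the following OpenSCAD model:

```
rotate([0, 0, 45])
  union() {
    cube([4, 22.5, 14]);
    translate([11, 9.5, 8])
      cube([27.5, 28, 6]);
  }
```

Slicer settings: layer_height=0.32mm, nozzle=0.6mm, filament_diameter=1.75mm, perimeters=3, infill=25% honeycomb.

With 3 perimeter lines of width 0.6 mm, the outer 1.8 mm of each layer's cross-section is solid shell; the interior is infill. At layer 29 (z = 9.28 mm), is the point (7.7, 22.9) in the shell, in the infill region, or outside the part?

shell

At z = 9.28 mm: the 4×22.5 cube contributes its full rectangle; the cube at (11, 9.5) (footprint 27.5×28) is included at this height; Merging all regions: the 2 present regions are separate (no shared area or edge), so areas and boundary lengths simply add and each stays a separate island — 2 connected regions; (whole slice rotated 45° about Z — lengths, areas and connectivity unchanged). Overall, the cross-section has 2 separate islands. Undo the 45° rotation: the query point maps to (21.637, 10.748) in the un-rotated model frame. The nearest boundary edge runs (38.50, 9.50)→(11.00, 9.50); distance from the point to it = 1.25 mm. (Shell/infill is judged within the island containing the point — the largest one.) The point is inside the cross-section, 1.25 mm from the nearest boundary — within the 1.8 mm shell band (3 × 0.6).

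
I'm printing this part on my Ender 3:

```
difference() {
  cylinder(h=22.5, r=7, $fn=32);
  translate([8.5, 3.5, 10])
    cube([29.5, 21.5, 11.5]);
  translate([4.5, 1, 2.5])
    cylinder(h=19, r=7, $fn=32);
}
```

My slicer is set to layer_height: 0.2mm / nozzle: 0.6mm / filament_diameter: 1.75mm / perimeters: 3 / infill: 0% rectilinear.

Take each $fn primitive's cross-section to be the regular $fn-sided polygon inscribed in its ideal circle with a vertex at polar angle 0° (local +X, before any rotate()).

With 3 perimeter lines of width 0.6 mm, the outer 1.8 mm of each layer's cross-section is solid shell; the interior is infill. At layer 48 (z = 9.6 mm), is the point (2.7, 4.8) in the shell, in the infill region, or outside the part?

At z = 9.6 mm: the r=7 cylinder contributes a regular 32-gon of circumradius 7; the cube at (8.5, 3.5) does not reach this height (z outside [10, 21.5]); the cylinder at (4.5, 1): section is a regular 32-gon, circumradius r=7; Taking the first minus the rest: starting from the r=7 cylinder, the r=7 cylinder at (4.5, 1) partially overlaps it — only the 89.82 mm² overlap (of its 152.95 mm²) is removed, clipping the outline — 1 connected region. Overall, the cross-section is a single solid region. The nearest boundary edge runs (0.00, 7.00)→(0.80, 6.92); distance from the point to it = 2.85 mm. The point is not inside any of the regions above, so it lies outside the cross-section (2.85 mm from the nearest boundary).

outside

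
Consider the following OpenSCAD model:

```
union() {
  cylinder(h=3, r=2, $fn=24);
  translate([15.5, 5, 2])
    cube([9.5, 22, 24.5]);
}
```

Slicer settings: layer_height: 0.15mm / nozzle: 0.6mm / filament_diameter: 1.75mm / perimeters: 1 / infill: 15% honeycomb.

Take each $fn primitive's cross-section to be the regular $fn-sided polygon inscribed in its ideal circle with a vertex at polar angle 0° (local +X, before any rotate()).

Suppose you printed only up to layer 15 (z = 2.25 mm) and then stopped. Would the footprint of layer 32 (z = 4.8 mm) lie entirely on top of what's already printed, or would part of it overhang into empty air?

entirely on top

Compare the two slices. At z = 2.25: the cylinder: section is a regular 24-gon, circumradius r=2 (area = (24/2)·2.000²·sin(360°/24) = 12.42 mm²); the cube at (15.5, 5) (footprint 9.5×22) is included at this height (area 209.00 mm²); Merging all regions: the 2 present regions are separate (no shared area or edge), so areas and boundary lengths simply add and each stays a separate island — area = 221.42 mm². At z = 4.8: the cylinder is not intersected at this z (z outside [0, 3]); the cube at (15.5, 5) (footprint 9.5×22) is included at this height (area 209.00 mm²); Merging all regions: only the 9.5×22 cube at (15.5, 5) is present, so the union is just that shape — area = 209.00 mm². Checking containment: the cross-section at z = 4.8 is a subset of the cross-section at z = 2.25.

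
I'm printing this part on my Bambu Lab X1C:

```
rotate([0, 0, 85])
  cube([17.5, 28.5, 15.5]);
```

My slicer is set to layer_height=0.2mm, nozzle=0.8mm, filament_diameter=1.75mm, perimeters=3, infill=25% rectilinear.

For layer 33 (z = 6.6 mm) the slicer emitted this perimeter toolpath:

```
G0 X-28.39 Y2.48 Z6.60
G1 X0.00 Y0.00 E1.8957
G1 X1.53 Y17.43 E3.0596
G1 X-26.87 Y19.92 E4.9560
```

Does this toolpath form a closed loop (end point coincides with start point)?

Start point (G0): (-28.39, 2.48). End point (last G1): the path does not return to the start — open.

no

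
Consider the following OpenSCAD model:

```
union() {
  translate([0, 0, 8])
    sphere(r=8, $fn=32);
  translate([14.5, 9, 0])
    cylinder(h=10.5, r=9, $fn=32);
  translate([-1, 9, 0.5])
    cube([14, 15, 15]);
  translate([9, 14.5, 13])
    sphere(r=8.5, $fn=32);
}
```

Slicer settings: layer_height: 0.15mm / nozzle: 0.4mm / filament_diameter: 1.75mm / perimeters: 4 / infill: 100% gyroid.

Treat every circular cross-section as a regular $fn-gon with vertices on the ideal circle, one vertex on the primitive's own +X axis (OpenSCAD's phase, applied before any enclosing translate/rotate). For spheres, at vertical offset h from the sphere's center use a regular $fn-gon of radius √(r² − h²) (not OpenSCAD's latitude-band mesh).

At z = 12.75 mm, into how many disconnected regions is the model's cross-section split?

At z = 12.75 mm: the sphere: section is a regular 32-gon, circumradius = √(r²−h²) = √(8²−4.75²) = 6.437; the cylinder at (14.5, 9) is absent (z outside [0, 10.5]); the 14×15 cube at (-1, 9) contributes its full rectangle; the sphere at (9, 14.5): section is a regular 32-gon, circumradius = √(r²−h²) = √(8.5²−0.25²) = 8.496; Merging all regions: the regions partially overlap (shared area 153.96 mm²), so overlapping operands fuse into one piece — 2 connected regions. The result has 2 disconnected regions.

2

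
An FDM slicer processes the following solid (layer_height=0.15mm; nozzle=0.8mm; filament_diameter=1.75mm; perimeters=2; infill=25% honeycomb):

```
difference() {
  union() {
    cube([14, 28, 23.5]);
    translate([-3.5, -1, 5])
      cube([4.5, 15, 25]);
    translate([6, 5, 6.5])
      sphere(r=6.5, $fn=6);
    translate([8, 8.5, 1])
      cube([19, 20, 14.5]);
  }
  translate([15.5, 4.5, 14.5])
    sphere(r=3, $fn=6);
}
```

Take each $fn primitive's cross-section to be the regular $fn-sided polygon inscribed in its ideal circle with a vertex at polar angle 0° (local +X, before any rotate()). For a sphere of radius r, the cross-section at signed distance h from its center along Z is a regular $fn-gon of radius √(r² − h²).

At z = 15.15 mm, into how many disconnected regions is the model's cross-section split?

1

At z = 15.15 mm: the cube is present — its section is the full 14×28 rectangle; the 4.5×15 cube at (-3.5, -1) contributes its full rectangle; the sphere at (6, 5) is not intersected at this z (|z−center|=8.650 > r=6.5); the cube at (8, 8.5) (footprint 19×20) is included at this height; Taking the union: the regions partially overlap (shared area 131.00 mm²), so overlapping operands fuse into one piece — 1 connected region; the r=3 sphere at (15.5, 4.5) contributes a regular 6-gon of circumradius √(3²−0.65²) = 2.929; Taking the first minus the rest: starting from that combined region, the r=3 sphere at (15.5, 4.5) partially overlaps it — only the 3.54 mm² overlap (of its 22.28 mm²) is removed, clipping the outline — 1 connected region. The result has 1 disconnected region.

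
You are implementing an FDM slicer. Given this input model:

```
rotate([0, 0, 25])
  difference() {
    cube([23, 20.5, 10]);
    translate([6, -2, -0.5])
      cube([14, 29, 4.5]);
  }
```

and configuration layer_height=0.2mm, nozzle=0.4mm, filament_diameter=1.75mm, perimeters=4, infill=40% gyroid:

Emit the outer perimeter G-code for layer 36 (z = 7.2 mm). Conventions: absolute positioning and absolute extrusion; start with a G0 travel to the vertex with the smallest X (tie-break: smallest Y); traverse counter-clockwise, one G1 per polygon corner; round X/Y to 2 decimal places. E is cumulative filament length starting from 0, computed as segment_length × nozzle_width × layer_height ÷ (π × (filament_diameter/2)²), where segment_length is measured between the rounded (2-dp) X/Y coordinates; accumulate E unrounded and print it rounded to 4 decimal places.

G0 X-8.66 Y18.58 Z7.20
G1 X0.00 Y0.00 E0.6818
G1 X20.85 Y9.72 E1.4469
G1 X12.18 Y28.30 E2.1289
G1 X-8.66 Y18.58 E2.8937

At z = 7.2 mm: the cube (footprint 23×20.5) is included at this height; the cube at (6, -2) is not intersected at this z (z outside [-0.5, 4]); Taking the first minus the rest: none of the subtracted shapes is present at this height, so the 23×20.5 cube is unchanged — 1 connected region; (whole slice rotated 25° about Z — lengths, areas and connectivity unchanged). The outline is a single polygon with 4 vertices. Extrusion per mm of travel: 0.4 × 0.2 / (π × 0.875²) = 0.033260. Accumulating E over each segment gives final E = 2.8937.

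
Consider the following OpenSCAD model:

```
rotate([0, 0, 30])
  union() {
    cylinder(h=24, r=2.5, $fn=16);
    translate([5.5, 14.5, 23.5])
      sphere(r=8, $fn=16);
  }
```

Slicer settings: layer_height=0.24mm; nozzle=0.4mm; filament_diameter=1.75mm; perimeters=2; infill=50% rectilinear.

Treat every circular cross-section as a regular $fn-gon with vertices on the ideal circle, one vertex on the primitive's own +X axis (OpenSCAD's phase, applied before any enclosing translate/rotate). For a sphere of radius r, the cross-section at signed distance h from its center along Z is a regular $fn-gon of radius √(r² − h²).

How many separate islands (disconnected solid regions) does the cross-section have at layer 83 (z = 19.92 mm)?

2

At z = 19.92 mm: the cylinder: section is a regular 16-gon, circumradius r=2.5; the r=8 sphere at (5.5, 14.5) contributes a regular 16-gon of circumradius √(8²−3.58²) = 7.154; Taking the union: the 2 present regions are separate (no shared area or edge), so areas and boundary lengths simply add and each stays a separate island — 2 connected regions; (whole slice rotated 30° about Z — lengths, areas and connectivity unchanged). Overall, the cross-section has 2 separate islands. Island count = 2.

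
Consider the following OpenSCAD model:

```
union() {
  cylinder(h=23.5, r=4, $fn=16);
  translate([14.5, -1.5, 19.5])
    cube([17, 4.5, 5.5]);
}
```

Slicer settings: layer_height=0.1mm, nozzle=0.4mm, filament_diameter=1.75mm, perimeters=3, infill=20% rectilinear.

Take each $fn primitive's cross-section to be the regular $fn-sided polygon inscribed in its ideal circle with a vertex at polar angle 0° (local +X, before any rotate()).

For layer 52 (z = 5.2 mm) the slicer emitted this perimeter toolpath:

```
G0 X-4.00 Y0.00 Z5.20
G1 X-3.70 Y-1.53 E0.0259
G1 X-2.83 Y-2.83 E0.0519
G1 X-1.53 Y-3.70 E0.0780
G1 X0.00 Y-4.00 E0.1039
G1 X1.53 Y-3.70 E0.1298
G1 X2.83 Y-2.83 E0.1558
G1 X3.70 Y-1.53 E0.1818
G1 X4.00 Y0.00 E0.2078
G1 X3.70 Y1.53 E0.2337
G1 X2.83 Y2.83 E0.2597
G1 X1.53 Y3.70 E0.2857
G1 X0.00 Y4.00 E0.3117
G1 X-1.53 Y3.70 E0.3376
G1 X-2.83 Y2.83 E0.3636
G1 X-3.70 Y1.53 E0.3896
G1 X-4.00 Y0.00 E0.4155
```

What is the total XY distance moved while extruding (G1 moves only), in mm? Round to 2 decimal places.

24.99 mm

Sum the Euclidean lengths of each G1 segment: total = 24.99 mm.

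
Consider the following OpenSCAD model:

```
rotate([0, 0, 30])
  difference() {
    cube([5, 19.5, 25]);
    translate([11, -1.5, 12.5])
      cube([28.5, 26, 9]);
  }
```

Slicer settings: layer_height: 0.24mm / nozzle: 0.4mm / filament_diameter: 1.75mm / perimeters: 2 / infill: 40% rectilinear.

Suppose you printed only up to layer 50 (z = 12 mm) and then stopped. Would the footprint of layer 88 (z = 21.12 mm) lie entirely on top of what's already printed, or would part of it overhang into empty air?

entirely on top

Compare the two slices. At z = 12: the cube (footprint 5×19.5) is included at this height (area 97.50 mm²); the cube at (11, -1.5) does not reach this height (z outside [12.5, 21.5]); After the difference (first − rest): none of the subtracted shapes is present at this height, so the 5×19.5 cube is unchanged — area = 97.50 mm²; (rotated 30° about Z; rotation is an isometry so areas/perimeters/island counts are preserved). At z = 21.12: the cube is present — its section is the full 5×19.5 rectangle (area 97.50 mm²); the cube at (11, -1.5) (footprint 28.5×26) is included at this height (area 741.00 mm²); Subtracting the remaining from the first: starting from the 5×19.5 cube (97.50 mm²), the 28.5×26 cube at (11, -1.5) misses the remaining region (no effect) — area = 97.50 mm²; (rotated 30° about Z; rotation is an isometry so areas/perimeters/island counts are preserved). Checking containment: the cross-section at z = 21.12 is a subset of the cross-section at z = 12.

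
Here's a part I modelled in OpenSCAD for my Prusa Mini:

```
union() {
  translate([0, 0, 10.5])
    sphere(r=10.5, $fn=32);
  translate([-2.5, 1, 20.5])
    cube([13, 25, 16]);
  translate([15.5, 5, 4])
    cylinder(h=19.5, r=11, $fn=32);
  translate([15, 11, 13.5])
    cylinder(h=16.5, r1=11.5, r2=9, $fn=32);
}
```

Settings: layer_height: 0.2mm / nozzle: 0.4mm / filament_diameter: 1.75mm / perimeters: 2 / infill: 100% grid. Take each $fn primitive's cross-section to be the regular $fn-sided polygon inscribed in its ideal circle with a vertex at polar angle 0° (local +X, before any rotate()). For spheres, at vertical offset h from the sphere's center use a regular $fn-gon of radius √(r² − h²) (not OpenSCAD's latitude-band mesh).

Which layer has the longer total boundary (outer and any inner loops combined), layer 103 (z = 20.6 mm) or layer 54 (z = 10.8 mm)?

Layer 103 (z = 20.6): the r=10.5 sphere contributes a regular 32-gon of circumradius √(10.5²−10.1²) = 2.871 (perimeter = 2·32·2.871·sin(180°/32) = 18.01 mm); the 13×25 cube at (-2.5, 1) contributes its full rectangle (perimeter 76.00 mm); the cylinder at (15.5, 5): section is a regular 32-gon, circumradius r=11 (perimeter = 2·32·11.000·sin(180°/32) = 69.00 mm); the cone at (15, 11): at t=0.430 of its height the radius interpolates to r₁+(r₂−r₁)t = 10.424, giving a regular 32-gon of that circumradius (perimeter = 2·32·10.424·sin(180°/32) = 65.39 mm); Combining (union): the regions partially overlap (shared area 335.32 mm²), so the edge portions inside another operand are dropped and the merged outline is re-measured after clipping — boundary = 114.94 mm. So its perimeter = 114.94 mm. Layer 54 (z = 10.8): the sphere: section is a regular 32-gon, circumradius = √(r²−h²) = √(10.5²−0.3²) = 10.496 (perimeter = 2·32·10.496·sin(180°/32) = 65.84 mm); the cube at (-2.5, 1) is not intersected at this z (z outside [20.5, 36.5]); the r=11 cylinder at (15.5, 5) contributes a regular 32-gon of circumradius 11 (perimeter = 2·32·11.000·sin(180°/32) = 69.00 mm); the cone at (15, 11) is absent (z outside [13.5, 30]); Combining (union): the regions partially overlap (shared area 48.98 mm²), so the edge portions inside another operand are dropped and the merged outline is re-measured after clipping — boundary = 104.45 mm. So its perimeter = 104.45 mm. Layer 103 is larger (114.94 vs 104.45 mm).

layer 103 (z = 20.6 mm)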